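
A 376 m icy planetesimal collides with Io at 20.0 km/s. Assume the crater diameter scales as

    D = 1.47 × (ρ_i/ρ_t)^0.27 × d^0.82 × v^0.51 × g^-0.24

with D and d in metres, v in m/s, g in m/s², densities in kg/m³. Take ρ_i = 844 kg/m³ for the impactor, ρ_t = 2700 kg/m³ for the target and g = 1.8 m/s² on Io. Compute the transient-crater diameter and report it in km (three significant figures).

In SI units: v = 20000 m/s.
(ρ_i/ρ_t)^0.27 = (844/2700)^0.27 = 0.7305
d^0.82 = 376^0.82 = 129.3
v^0.51 = 20000^0.51 = 156.1
g^-0.24 = 1.8^-0.24 = 0.8684
D = 1.47 × 0.7305 × 129.3 × 156.1 × 0.8684 = 18822 m
   = 18.82 km

D ≈ 18.8 km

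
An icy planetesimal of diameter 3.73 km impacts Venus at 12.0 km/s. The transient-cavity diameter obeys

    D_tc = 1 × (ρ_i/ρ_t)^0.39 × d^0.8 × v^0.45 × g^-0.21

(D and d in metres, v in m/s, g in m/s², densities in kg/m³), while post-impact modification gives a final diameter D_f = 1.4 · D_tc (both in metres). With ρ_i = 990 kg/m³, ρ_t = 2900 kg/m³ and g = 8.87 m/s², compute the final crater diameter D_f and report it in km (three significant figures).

D_f ≈ 28.7 km

In SI: d = 3730 m, v = 12000 m/s.
(ρ_i/ρ_t)^0.39 = (990/2900)^0.39 = 0.6576
d^0.8 = 3730^0.8 = 720.1
v^0.45 = 12000^0.45 = 68.49
g^-0.21 = 8.87^-0.21 = 0.6323
D_tc = 1 × 0.6576 × 720.1 × 68.49 × 0.6323 = 20510 m
D_f = 1.4 × 20510 = 28714 m
     = 28.71 km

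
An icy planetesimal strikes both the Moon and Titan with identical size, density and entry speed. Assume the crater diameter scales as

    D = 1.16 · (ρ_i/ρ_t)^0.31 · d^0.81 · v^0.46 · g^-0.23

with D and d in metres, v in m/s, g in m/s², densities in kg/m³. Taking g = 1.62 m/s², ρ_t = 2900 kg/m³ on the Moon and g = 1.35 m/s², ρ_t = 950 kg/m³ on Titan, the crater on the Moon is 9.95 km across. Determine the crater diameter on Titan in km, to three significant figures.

D ≈ 14.7 km

The impactor-only factors (d, v, ρ_i) cancel in the ratio, leaving D_Titan/D_Moon = (g_Titan/g_Moon)^-0.23 · (ρ_t,Moon/ρ_t,Titan)^0.31.
(1.35/1.62)^-0.23 = 0.8333^-0.23 = 1.043
(2900/950)^0.31 = 3.053^0.31 = 1.413
Ratio = 1.043 × 1.413 = 1.474
D_Titan = 1.474 × 9.95 km = 14.7 km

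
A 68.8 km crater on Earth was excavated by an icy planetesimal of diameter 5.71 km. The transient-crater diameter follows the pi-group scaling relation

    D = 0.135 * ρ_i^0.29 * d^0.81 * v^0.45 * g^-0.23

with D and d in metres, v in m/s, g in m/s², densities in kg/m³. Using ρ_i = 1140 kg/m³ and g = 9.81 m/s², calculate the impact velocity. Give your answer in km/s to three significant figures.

v ≈ 28.7 km/s

Rearranging for v: v = [D / (0.135 · 1140^0.29 · 5710^0.81 · 9.81^-0.23)]^(1/0.45).
D = 68800 m.
1140^0.29 = 7.700
5710^0.81 = 1104
9.81^-0.23 = 0.5914
Denominator = 0.135 × 7.700 × 1104 × 0.5914 = 678.7
D / 678.7 = 68800 / 678.7 = 101.4
v = 101.4^(1/0.45) = 101.4^2.2222 = 28696 m/s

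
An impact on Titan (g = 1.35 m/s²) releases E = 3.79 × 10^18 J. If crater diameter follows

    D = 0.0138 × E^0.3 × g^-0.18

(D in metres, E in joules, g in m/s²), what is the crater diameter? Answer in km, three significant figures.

E^0.3 = (3.79 × 10^18)^0.3 = 3.746 × 10^5
g^-0.18 = 1.35^-0.18 = 0.9474
D = 0.0138 × 3.746 × 10^5 × 0.9474 = 4898 m
   = 4.898 km

D ≈ 4.90 km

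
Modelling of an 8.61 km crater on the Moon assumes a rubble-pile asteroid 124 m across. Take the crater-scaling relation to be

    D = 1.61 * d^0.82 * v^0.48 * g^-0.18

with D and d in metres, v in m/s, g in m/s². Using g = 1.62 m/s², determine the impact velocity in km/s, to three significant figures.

v ≈ 18.6 km/s

Rearranging for v: v = [D / (1.61 · 124^0.82 · 1.62^-0.18)]^(1/0.48).
D = 8610 m.
124^0.82 = 52.07
1.62^-0.18 = 0.9168
Denominator = 1.61 × 52.07 × 0.9168 = 76.86
D / 76.86 = 8610 / 76.86 = 112.0
v = 112.0^(1/0.48) = 112.0^2.0833 = 18584 m/s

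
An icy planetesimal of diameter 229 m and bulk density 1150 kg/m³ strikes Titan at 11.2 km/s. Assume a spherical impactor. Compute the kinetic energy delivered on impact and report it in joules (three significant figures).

E ≈ 4.54 × 10^17 J

v = 11200 m/s.
Mass m = (π/6) ρ d³ = (π/6) × 1150 × (229)³ = 7.231 × 10^9 kg
E = ½ m v² = 0.5 × 7.231 × 10^9 × (11200)² = 4.535 × 10^17 J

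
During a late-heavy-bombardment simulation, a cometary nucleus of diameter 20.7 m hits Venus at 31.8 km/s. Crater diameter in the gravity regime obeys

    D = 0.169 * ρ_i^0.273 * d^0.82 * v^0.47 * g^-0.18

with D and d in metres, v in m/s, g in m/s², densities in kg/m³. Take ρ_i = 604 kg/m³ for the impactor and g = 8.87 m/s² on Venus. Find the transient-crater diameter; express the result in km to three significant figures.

D ≈ 1.03 km

In SI units: v = 31800 m/s.
ρ_i^0.273 = 604^0.273 = 5.744
d^0.82 = 20.7^0.82 = 12.00
v^0.47 = 31800^0.47 = 130.7
g^-0.18 = 8.87^-0.18 = 0.6751
D = 0.169 × 5.744 × 12.00 × 130.7 × 0.6751 = 1028 m
   = 1.028 km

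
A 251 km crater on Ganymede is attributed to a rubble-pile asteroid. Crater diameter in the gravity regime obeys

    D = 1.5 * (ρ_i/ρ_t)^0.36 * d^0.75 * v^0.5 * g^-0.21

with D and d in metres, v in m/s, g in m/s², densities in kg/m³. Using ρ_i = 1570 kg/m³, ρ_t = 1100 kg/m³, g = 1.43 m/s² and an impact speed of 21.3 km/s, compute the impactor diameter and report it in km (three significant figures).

Rearranging for d: d = [D / (1.5 · (1570/1100)^0.36 · 21300^0.5 · 1.43^-0.21)]^(1/0.75).
D = 251000 m.
(1570/1100)^0.36 = 1.137
21300^0.5 = 145.9
1.43^-0.21 = 0.9276
Denominator = 1.5 × 1.137 × 145.9 × 0.9276 = 230.8
D / 230.8 = 251000 / 230.8 = 1088
d = 1088^(1/0.75) = 1088^1.3333 = 11188 m

d ≈ 11.2 km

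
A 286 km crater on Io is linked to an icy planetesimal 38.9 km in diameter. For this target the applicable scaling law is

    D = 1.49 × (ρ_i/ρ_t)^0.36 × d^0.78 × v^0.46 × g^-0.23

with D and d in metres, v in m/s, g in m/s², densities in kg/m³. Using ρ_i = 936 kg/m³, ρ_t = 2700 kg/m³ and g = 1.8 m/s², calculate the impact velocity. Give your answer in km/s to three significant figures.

v ≈ 15.5 km/s

Rearranging for v: v = [D / (1.49 · (936/2700)^0.36 · 38900^0.78 · 1.8^-0.23)]^(1/0.46).
D = 286000 m.
(936/2700)^0.36 = 0.6829
38900^0.78 = 3803
1.8^-0.23 = 0.8735
Denominator = 1.49 × 0.6829 × 3803 × 0.8735 = 3380
D / 3380 = 286000 / 3380 = 84.62
v = 84.62^(1/0.46) = 84.62^2.1739 = 15493 m/s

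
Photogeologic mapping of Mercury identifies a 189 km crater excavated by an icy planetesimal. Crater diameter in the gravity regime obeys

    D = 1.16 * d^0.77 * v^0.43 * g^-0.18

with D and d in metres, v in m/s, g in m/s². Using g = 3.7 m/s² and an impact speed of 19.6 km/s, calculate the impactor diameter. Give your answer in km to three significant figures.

Rearranging for d: d = [D / (1.16 · 19600^0.43 · 3.7^-0.18)]^(1/0.77).
D = 189000 m.
19600^0.43 = 70.09
3.7^-0.18 = 0.7902
Denominator = 1.16 × 70.09 × 0.7902 = 64.25
D / 64.25 = 189000 / 64.25 = 2942
d = 2942^(1/0.77) = 2942^1.2987 = 31969 m

d ≈ 32.0 km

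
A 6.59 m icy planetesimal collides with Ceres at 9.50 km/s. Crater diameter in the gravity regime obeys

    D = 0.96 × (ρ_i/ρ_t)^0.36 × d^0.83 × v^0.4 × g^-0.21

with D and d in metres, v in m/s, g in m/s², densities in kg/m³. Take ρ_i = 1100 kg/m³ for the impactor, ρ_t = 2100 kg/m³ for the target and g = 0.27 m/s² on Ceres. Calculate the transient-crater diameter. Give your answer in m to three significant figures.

In SI units: v = 9500 m/s.
(ρ_i/ρ_t)^0.36 = (1100/2100)^0.36 = 0.7923
d^0.83 = 6.59^0.83 = 4.783
v^0.4 = 9500^0.4 = 39.00
g^-0.21 = 0.27^-0.21 = 1.316
D = 0.96 × 0.7923 × 4.783 × 39.00 × 1.316 = 186.7 m

D ≈ 187 m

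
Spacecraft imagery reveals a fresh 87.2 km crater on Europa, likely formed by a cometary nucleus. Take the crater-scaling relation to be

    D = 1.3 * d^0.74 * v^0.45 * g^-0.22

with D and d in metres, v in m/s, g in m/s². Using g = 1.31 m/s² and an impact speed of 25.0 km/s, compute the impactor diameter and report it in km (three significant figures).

d ≈ 7.64 km

Rearranging for d: d = [D / (1.3 · 25000^0.45 · 1.31^-0.22)]^(1/0.74).
D = 87200 m.
25000^0.45 = 95.30
1.31^-0.22 = 0.9423
Denominator = 1.3 × 95.30 × 0.9423 = 116.7
D / 116.7 = 87200 / 116.7 = 747.2
d = 747.2^(1/0.74) = 747.2^1.3514 = 7641 m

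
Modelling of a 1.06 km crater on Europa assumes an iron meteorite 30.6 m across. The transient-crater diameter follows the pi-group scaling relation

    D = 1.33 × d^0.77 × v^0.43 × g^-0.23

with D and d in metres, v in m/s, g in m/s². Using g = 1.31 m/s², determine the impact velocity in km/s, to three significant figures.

v ≈ 14.1 km/s

Rearranging for v: v = [D / (1.33 · 30.6^0.77 · 1.31^-0.23)]^(1/0.43).
D = 1060 m.
30.6^0.77 = 13.93
1.31^-0.23 = 0.9398
Denominator = 1.33 × 13.93 × 0.9398 = 17.41
D / 17.41 = 1060 / 17.41 = 60.88
v = 60.88^(1/0.43) = 60.88^2.3256 = 14125 m/s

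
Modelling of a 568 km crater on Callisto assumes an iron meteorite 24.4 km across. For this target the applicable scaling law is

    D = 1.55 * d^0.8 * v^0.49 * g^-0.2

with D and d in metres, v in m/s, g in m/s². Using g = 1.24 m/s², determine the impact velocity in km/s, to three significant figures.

v ≈ 17.0 km/s

Rearranging for v: v = [D / (1.55 · 24400^0.8 · 1.24^-0.2)]^(1/0.49).
D = 568000 m.
24400^0.8 = 3235
1.24^-0.2 = 0.9579
Denominator = 1.55 × 3235 × 0.9579 = 4803
D / 4803 = 568000 / 4803 = 118.3
v = 118.3^(1/0.49) = 118.3^2.0408 = 17004 m/s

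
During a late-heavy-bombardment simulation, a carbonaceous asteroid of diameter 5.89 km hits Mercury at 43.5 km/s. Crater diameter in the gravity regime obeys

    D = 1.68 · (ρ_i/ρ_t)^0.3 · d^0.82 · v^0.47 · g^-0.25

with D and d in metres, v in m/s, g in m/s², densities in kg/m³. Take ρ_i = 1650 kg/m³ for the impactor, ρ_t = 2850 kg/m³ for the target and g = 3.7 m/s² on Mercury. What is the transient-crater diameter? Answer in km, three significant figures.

D ≈ 192 km

In SI units: d = 5890 m, v = 43500 m/s.
(ρ_i/ρ_t)^0.3 = (1650/2850)^0.3 = 0.8488
d^0.82 = 5890^0.82 = 1235
v^0.47 = 43500^0.47 = 151.4
g^-0.25 = 3.7^-0.25 = 0.7210
D = 1.68 × 0.8488 × 1235 × 151.4 × 0.7210 = 1.922 × 10^5 m
   = 192.2 km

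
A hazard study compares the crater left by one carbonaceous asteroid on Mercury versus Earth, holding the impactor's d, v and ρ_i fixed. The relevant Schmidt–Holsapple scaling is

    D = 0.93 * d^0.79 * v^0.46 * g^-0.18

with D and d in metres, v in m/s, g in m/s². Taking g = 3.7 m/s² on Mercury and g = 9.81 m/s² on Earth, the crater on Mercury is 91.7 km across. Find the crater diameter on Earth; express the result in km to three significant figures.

D ≈ 76.9 km

All impactor-dependent factors cancel in the ratio, leaving D_Earth/D_Mercury = (g_Earth/g_Mercury)^-0.18.
(9.81/3.7)^-0.18 = 2.651^-0.18 = 0.8390
D_Earth = 0.8390 × 91.7 km = 76.9 km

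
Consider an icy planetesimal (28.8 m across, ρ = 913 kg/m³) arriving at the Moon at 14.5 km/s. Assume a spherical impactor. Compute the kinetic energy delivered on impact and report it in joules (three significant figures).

E ≈ 1.20 × 10^15 J

v = 14500 m/s.
Mass m = (π/6) ρ d³ = (π/6) × 913 × (28.8)³ = 1.142 × 10^7 kg
E = ½ m v² = 0.5 × 1.142 × 10^7 × (14500)² = 1.201 × 10^15 J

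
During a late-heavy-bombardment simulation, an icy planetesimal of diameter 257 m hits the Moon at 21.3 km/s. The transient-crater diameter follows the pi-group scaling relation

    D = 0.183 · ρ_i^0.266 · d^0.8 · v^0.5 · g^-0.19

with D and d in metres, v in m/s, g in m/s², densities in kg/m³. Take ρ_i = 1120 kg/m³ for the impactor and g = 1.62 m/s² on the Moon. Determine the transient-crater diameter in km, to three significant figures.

In SI units: v = 21300 m/s.
ρ_i^0.266 = 1120^0.266 = 6.473
d^0.8 = 257^0.8 = 84.71
v^0.5 = 21300^0.5 = 145.9
g^-0.19 = 1.62^-0.19 = 0.9124
D = 0.183 × 6.473 × 84.71 × 145.9 × 0.9124 = 13358 m
   = 13.36 km

D ≈ 13.4 km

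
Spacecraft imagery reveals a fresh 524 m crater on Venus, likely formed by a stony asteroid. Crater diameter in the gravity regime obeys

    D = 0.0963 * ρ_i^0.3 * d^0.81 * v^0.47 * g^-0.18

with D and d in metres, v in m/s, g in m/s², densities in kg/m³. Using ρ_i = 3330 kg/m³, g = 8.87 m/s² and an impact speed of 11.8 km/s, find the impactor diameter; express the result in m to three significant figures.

d ≈ 14.3 m

Rearranging for d: d = [D / (0.0963 · 3330^0.3 · 11800^0.47 · 8.87^-0.18)]^(1/0.81).
3330^0.3 = 11.40
11800^0.47 = 81.99
8.87^-0.18 = 0.6751
Denominator = 0.0963 × 11.40 × 81.99 × 0.6751 = 60.77
D / 60.77 = 524 / 60.77 = 8.623
d = 8.623^(1/0.81) = 8.623^1.2346 = 14.29 m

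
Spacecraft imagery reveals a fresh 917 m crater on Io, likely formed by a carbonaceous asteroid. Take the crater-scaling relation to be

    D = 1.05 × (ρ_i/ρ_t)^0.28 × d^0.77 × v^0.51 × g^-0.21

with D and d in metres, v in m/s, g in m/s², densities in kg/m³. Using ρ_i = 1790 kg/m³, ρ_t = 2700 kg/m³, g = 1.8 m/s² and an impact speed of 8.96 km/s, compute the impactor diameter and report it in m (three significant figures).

d ≈ 21.7 m

Rearranging for d: d = [D / (1.05 · (1790/2700)^0.28 · 8960^0.51 · 1.8^-0.21)]^(1/0.77).
(1790/2700)^0.28 = 0.8913
8960^0.51 = 103.7
1.8^-0.21 = 0.8839
Denominator = 1.05 × 0.8913 × 103.7 × 0.8839 = 85.78
D / 85.78 = 917 / 85.78 = 10.69
d = 10.69^(1/0.77) = 10.69^1.2987 = 21.69 m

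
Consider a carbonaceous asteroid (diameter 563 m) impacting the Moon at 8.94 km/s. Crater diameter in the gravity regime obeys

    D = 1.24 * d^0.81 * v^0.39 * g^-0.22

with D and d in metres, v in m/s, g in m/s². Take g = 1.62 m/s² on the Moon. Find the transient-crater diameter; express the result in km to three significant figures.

In SI units: v = 8940 m/s.
d^0.81 = 563^0.81 = 169.0
v^0.39 = 8940^0.39 = 34.76
g^-0.22 = 1.62^-0.22 = 0.8993
D = 1.24 × 169.0 × 34.76 × 0.8993 = 6551 m
   = 6.551 km

D ≈ 6.55 km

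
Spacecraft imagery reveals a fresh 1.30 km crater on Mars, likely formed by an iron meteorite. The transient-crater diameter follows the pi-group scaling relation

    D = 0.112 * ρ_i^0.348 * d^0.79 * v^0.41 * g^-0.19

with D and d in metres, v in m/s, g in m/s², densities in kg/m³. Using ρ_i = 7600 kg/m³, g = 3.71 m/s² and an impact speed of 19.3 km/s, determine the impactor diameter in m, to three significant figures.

d ≈ 22.3 m

Rearranging for d: d = [D / (0.112 · 7600^0.348 · 19300^0.41 · 3.71^-0.19)]^(1/0.79).
D = 1300 m.
7600^0.348 = 22.41
19300^0.41 = 57.16
3.71^-0.19 = 0.7795
Denominator = 0.112 × 22.41 × 57.16 × 0.7795 = 111.8
D / 111.8 = 1300 / 111.8 = 11.63
d = 11.63^(1/0.79) = 11.63^1.2658 = 22.33 m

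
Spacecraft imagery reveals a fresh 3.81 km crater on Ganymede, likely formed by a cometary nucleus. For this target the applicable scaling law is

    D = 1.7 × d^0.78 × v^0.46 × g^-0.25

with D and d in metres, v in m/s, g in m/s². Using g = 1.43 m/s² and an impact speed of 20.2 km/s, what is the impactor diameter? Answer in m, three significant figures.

Rearranging for d: d = [D / (1.7 · 20200^0.46 · 1.43^-0.25)]^(1/0.78).
D = 3810 m.
20200^0.46 = 95.60
1.43^-0.25 = 0.9145
Denominator = 1.7 × 95.60 × 0.9145 = 148.6
D / 148.6 = 3810 / 148.6 = 25.64
d = 25.64^(1/0.78) = 25.64^1.2821 = 64.03 m

d ≈ 64.0 m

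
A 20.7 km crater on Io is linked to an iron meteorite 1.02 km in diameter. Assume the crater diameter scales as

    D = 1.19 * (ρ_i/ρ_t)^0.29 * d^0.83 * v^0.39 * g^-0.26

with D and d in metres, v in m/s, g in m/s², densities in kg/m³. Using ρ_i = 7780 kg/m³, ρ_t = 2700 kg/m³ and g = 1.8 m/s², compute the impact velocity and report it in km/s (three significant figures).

Rearranging for v: v = [D / (1.19 · (7780/2700)^0.29 · 1020^0.83 · 1.8^-0.26)]^(1/0.39).
D = 20700 m.
(7780/2700)^0.29 = 1.359
1020^0.83 = 314.2
1.8^-0.26 = 0.8583
Denominator = 1.19 × 1.359 × 314.2 × 0.8583 = 436.1
D / 436.1 = 20700 / 436.1 = 47.47
v = 47.47^(1/0.39) = 47.47^2.5641 = 19884 m/s

v ≈ 19.9 km/s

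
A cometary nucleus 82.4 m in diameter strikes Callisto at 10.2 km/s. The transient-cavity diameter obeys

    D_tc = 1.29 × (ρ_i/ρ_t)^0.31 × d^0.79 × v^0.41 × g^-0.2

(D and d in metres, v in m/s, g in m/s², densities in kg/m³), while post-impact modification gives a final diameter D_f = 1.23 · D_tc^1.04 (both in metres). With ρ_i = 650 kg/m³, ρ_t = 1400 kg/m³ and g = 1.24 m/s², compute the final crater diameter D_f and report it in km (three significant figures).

v = 10200 m/s.
(ρ_i/ρ_t)^0.31 = (650/1400)^0.31 = 0.7883
d^0.79 = 82.4^0.79 = 32.63
v^0.41 = 10200^0.41 = 44.01
g^-0.2 = 1.24^-0.2 = 0.9579
D_tc = 1.29 × 0.7883 × 32.63 × 44.01 × 0.9579 = 1399 m
D_f = 1.23 × (1399)^1.04 = 2299 m
     = 2.299 km

D_f ≈ 2.30 km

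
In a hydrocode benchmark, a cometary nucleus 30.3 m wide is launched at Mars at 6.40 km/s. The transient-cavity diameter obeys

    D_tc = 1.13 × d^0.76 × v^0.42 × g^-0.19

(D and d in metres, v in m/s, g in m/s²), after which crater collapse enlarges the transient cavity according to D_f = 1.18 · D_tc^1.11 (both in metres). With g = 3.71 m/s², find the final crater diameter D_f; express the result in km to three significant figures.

D_f ≈ 1.08 km

v = 6400 m/s.
d^0.76 = 30.3^0.76 = 13.36
v^0.42 = 6400^0.42 = 39.68
g^-0.19 = 3.71^-0.19 = 0.7795
D_tc = 1.13 × 13.36 × 39.68 × 0.7795 = 467.0 m
D_f = 1.18 × (467.0)^1.11 = 1083 m
     = 1.083 km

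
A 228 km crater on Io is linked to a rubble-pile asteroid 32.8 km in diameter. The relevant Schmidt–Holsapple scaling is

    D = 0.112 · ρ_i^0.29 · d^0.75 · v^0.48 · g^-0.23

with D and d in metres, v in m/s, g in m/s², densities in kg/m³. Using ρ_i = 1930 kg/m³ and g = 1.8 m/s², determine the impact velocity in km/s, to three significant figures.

Rearranging for v: v = [D / (0.112 · 1930^0.29 · 32800^0.75 · 1.8^-0.23)]^(1/0.48).
D = 228000 m.
1930^0.29 = 8.970
32800^0.75 = 2437
1.8^-0.23 = 0.8735
Denominator = 0.112 × 8.970 × 2437 × 0.8735 = 2139
D / 2139 = 228000 / 2139 = 106.6
v = 106.6^(1/0.48) = 106.6^2.0833 = 16766 m/s

v ≈ 16.8 km/s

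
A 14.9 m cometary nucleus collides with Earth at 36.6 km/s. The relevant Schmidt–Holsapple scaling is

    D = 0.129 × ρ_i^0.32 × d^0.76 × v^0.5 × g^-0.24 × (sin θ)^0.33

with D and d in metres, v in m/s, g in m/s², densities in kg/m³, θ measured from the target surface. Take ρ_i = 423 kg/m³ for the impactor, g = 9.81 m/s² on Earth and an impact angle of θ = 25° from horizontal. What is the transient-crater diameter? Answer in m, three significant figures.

D ≈ 579 m

In SI units: v = 36600 m/s.
ρ_i^0.32 = 423^0.32 = 6.925
d^0.76 = 14.9^0.76 = 7.792
v^0.5 = 36600^0.5 = 191.3
g^-0.24 = 9.81^-0.24 = 0.5781
(sin 25°)^0.33 = 0.4226^0.33 = 0.7526
D = 0.129 × 6.925 × 7.792 × 191.3 × 0.5781 × 0.7526 = 579.3 m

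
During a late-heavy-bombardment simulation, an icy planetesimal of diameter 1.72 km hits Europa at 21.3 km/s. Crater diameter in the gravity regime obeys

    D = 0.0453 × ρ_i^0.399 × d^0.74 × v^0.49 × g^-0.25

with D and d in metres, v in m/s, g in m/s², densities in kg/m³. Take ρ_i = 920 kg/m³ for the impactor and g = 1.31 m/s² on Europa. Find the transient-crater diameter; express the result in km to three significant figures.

In SI units: d = 1720 m, v = 21300 m/s.
ρ_i^0.399 = 920^0.399 = 15.22
d^0.74 = 1720^0.74 = 247.9
v^0.49 = 21300^0.49 = 132.1
g^-0.25 = 1.31^-0.25 = 0.9347
D = 0.0453 × 15.22 × 247.9 × 132.1 × 0.9347 = 21104 m
   = 21.10 km

D ≈ 21.1 km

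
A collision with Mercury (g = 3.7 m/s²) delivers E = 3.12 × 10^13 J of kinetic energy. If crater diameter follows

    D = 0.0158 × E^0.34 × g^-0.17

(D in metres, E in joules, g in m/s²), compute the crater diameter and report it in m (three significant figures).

E^0.34 = (3.12 × 10^13)^0.34 = 3.873 × 10^4
g^-0.17 = 3.7^-0.17 = 0.8006
D = 0.0158 × 3.873 × 10^4 × 0.8006 = 489.9 m

D ≈ 490 m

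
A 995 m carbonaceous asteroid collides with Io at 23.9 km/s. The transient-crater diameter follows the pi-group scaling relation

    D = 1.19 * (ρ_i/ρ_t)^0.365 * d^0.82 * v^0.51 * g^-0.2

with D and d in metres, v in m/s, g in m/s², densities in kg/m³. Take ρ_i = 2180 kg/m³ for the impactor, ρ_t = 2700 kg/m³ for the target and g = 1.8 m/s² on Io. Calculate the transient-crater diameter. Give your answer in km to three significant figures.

In SI units: v = 23900 m/s.
(ρ_i/ρ_t)^0.365 = (2180/2700)^0.365 = 0.9249
d^0.82 = 995^0.82 = 287.2
v^0.51 = 23900^0.51 = 171.0
g^-0.2 = 1.8^-0.2 = 0.8891
D = 1.19 × 0.9249 × 287.2 × 171.0 × 0.8891 = 48059 m
   = 48.06 km

D ≈ 48.1 km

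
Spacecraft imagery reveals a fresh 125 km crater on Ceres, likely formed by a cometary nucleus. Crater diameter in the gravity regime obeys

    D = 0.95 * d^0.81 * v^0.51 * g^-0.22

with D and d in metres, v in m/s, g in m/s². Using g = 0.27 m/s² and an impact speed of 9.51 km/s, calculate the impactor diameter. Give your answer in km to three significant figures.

Rearranging for d: d = [D / (0.95 · 9510^0.51 · 0.27^-0.22)]^(1/0.81).
D = 125000 m.
9510^0.51 = 106.9
0.27^-0.22 = 1.334
Denominator = 0.95 × 106.9 × 1.334 = 135.5
D / 135.5 = 125000 / 135.5 = 922.5
d = 922.5^(1/0.81) = 922.5^1.2346 = 4577 m

d ≈ 4.58 km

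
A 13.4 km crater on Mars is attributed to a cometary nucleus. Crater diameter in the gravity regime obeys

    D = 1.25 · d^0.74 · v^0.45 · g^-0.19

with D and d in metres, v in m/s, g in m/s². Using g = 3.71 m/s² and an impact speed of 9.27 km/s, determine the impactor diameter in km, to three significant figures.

d ≈ 1.51 km

Rearranging for d: d = [D / (1.25 · 9270^0.45 · 3.71^-0.19)]^(1/0.74).
D = 13400 m.
9270^0.45 = 60.98
3.71^-0.19 = 0.7795
Denominator = 1.25 × 60.98 × 0.7795 = 59.42
D / 59.42 = 13400 / 59.42 = 225.5
d = 225.5^(1/0.74) = 225.5^1.3514 = 1514 m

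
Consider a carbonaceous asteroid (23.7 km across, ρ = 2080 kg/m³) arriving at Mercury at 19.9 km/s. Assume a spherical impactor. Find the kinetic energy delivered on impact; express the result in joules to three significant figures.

E ≈ 2.87 × 10^24 J

d = 23700 m; v = 19900 m/s.
Mass m = (π/6) ρ d³ = (π/6) × 2080 × (23700)³ = 1.450 × 10^16 kg
E = ½ m v² = 0.5 × 1.450 × 10^16 × (19900)² = 2.871 × 10^24 J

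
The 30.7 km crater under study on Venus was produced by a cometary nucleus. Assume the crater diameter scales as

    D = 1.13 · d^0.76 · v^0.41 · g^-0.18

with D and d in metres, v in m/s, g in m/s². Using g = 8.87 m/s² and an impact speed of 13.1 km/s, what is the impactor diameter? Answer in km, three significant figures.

Rearranging for d: d = [D / (1.13 · 13100^0.41 · 8.87^-0.18)]^(1/0.76).
D = 30700 m.
13100^0.41 = 48.76
8.87^-0.18 = 0.6751
Denominator = 1.13 × 48.76 × 0.6751 = 37.20
D / 37.20 = 30700 / 37.20 = 825.3
d = 825.3^(1/0.76) = 825.3^1.3158 = 6881 m

d ≈ 6.88 km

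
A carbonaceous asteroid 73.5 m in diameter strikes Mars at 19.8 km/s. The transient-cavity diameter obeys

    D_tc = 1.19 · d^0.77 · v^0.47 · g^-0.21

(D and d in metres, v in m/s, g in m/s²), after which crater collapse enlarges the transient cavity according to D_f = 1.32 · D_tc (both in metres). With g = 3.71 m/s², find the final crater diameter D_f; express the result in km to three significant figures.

v = 19800 m/s.
d^0.77 = 73.5^0.77 = 27.36
v^0.47 = 19800^0.47 = 104.6
g^-0.21 = 3.71^-0.21 = 0.7593
D_tc = 1.19 × 27.36 × 104.6 × 0.7593 = 2586 m
D_f = 1.32 × 2586 = 3414 m
     = 3.414 km

D_f ≈ 3.41 km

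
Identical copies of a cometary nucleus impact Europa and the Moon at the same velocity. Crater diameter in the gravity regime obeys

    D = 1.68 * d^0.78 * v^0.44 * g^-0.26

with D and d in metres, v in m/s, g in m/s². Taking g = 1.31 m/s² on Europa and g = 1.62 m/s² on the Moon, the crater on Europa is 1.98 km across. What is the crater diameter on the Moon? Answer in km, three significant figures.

D ≈ 1.87 km

All impactor-dependent factors cancel in the ratio, leaving D_Moon/D_Europa = (g_Moon/g_Europa)^-0.26.
(1.62/1.31)^-0.26 = 1.237^-0.26 = 0.9462
D_Moon = 0.9462 × 1.98 km = 1.87 km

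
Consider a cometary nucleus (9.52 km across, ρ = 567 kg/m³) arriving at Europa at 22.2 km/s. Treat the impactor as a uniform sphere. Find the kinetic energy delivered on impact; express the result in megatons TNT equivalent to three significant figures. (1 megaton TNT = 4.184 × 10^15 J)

E ≈ 1.51 × 10^7 Mt TNT

d = 9520 m; v = 22200 m/s.
Mass m = (π/6) ρ d³ = (π/6) × 567 × (9520)³ = 2.561 × 10^14 kg
E = ½ m v² = 0.5 × 2.561 × 10^14 × (22200)² = 6.311 × 10^22 J
   = 6.311 × 10^22 / 4.184×10^15 = 1.508 × 10^7 Mt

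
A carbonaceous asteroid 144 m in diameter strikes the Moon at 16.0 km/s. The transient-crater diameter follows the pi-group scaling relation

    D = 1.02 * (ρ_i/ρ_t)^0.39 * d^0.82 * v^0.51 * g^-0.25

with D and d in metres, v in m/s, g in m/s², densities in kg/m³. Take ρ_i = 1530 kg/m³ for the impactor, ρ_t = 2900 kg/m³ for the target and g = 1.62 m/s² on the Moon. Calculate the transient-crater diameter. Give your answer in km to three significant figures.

D ≈ 5.78 km

In SI units: v = 16000 m/s.
(ρ_i/ρ_t)^0.39 = (1530/2900)^0.39 = 0.7793
d^0.82 = 144^0.82 = 58.87
v^0.51 = 16000^0.51 = 139.3
g^-0.25 = 1.62^-0.25 = 0.8864
D = 1.02 × 0.7793 × 58.87 × 139.3 × 0.8864 = 5778 m
   = 5.778 km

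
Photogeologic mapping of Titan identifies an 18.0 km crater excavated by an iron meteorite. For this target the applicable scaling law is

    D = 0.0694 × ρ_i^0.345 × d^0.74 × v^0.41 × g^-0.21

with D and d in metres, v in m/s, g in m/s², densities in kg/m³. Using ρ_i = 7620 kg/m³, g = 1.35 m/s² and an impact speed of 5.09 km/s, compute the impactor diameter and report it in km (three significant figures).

Rearranging for d: d = [D / (0.0694 · 7620^0.345 · 5090^0.41 · 1.35^-0.21)]^(1/0.74).
D = 18000 m.
7620^0.345 = 21.84
5090^0.41 = 33.09
1.35^-0.21 = 0.9389
Denominator = 0.0694 × 21.84 × 33.09 × 0.9389 = 47.09
D / 47.09 = 18000 / 47.09 = 382.2
d = 382.2^(1/0.74) = 382.2^1.3514 = 3088 m

d ≈ 3.09 km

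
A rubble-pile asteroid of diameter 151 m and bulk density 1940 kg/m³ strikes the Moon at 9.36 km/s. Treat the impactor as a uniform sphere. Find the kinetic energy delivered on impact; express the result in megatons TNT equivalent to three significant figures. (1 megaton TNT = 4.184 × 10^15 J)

v = 9360 m/s.
Mass m = (π/6) ρ d³ = (π/6) × 1940 × (151)³ = 3.497 × 10^9 kg
E = ½ m v² = 0.5 × 3.497 × 10^9 × (9360)² = 1.532 × 10^17 J
   = 1.532 × 10^17 / 4.184×10^15 = 36.62 Mt

E ≈ 36.6 Mt TNT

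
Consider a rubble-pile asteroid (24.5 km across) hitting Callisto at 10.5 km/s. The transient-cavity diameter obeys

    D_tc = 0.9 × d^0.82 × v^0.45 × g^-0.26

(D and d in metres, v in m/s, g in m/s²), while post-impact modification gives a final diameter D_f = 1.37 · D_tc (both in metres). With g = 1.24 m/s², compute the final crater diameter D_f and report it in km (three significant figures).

In SI: d = 24500 m, v = 10500 m/s.
d^0.82 = 24500^0.82 = 3973
v^0.45 = 10500^0.45 = 64.50
g^-0.26 = 1.24^-0.26 = 0.9456
D_tc = 0.9 × 3973 × 64.50 × 0.9456 = 2.181 × 10^5 m
D_f = 1.37 × 2.181 × 10^5 = 2.988 × 10^5 m
     = 298.8 km

D_f ≈ 299 km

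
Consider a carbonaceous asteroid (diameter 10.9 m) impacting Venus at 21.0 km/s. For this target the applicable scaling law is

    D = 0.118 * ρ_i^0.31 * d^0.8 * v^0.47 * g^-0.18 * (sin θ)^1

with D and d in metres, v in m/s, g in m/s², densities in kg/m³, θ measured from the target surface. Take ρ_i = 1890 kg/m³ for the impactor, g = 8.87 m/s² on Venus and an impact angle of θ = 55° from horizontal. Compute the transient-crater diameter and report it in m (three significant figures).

D ≈ 492 m

In SI units: v = 21000 m/s.
ρ_i^0.31 = 1890^0.31 = 10.37
d^0.8 = 10.9^0.8 = 6.760
v^0.47 = 21000^0.47 = 107.5
g^-0.18 = 8.87^-0.18 = 0.6751
(sin 55°)^1 = 0.8192^1 = 0.8192
D = 0.118 × 10.37 × 6.760 × 107.5 × 0.6751 × 0.8192 = 491.8 m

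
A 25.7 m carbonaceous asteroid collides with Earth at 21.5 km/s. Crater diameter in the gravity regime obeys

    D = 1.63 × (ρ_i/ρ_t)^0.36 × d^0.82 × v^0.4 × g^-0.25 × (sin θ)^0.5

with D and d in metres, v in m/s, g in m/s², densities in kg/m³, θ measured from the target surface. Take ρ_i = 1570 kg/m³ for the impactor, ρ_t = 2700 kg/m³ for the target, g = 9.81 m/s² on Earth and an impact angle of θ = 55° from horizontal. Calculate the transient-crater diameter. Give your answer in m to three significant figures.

In SI units: v = 21500 m/s.
(ρ_i/ρ_t)^0.36 = (1570/2700)^0.36 = 0.8227
d^0.82 = 25.7^0.82 = 14.33
v^0.4 = 21500^0.4 = 54.07
g^-0.25 = 9.81^-0.25 = 0.5650
(sin 55°)^0.5 = 0.8192^0.5 = 0.9051
D = 1.63 × 0.8227 × 14.33 × 54.07 × 0.5650 × 0.9051 = 531.3 m

D ≈ 531 m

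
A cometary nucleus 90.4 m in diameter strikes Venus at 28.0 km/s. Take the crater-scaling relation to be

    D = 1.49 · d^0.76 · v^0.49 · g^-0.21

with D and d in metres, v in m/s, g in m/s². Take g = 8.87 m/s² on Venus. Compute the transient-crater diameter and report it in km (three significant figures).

In SI units: v = 28000 m/s.
d^0.76 = 90.4^0.76 = 30.67
v^0.49 = 28000^0.49 = 151.0
g^-0.21 = 8.87^-0.21 = 0.6323
D = 1.49 × 30.67 × 151.0 × 0.6323 = 4363 m
   = 4.363 km

D ≈ 4.36 km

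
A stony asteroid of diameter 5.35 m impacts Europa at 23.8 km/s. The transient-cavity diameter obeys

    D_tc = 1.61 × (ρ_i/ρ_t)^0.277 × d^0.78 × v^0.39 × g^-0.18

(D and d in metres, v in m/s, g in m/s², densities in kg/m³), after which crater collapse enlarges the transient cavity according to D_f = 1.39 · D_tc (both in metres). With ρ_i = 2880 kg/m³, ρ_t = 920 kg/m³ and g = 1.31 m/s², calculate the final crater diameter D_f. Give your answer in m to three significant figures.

v = 23800 m/s.
(ρ_i/ρ_t)^0.277 = (2880/920)^0.277 = 1.372
d^0.78 = 5.35^0.78 = 3.699
v^0.39 = 23800^0.39 = 50.92
g^-0.18 = 1.31^-0.18 = 0.9526
D_tc = 1.61 × 1.372 × 3.699 × 50.92 × 0.9526 = 396.3 m
D_f = 1.39 × 396.3 = 550.9 m

D_f ≈ 551 m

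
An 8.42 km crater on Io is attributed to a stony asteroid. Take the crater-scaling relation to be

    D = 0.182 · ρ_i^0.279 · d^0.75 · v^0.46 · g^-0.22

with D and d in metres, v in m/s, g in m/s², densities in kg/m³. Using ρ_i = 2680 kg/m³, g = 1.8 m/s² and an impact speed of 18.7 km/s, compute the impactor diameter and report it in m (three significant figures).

d ≈ 251 m

Rearranging for d: d = [D / (0.182 · 2680^0.279 · 18700^0.46 · 1.8^-0.22)]^(1/0.75).
D = 8420 m.
2680^0.279 = 9.046
18700^0.46 = 92.27
1.8^-0.22 = 0.8787
Denominator = 0.182 × 9.046 × 92.27 × 0.8787 = 133.5
D / 133.5 = 8420 / 133.5 = 63.07
d = 63.07^(1/0.75) = 63.07^1.3333 = 251.0 m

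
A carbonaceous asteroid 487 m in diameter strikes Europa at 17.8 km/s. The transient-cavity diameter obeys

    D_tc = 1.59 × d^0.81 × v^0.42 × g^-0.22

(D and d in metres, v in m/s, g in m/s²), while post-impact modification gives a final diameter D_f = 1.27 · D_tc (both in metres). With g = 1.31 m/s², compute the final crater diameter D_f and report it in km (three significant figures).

v = 17800 m/s.
d^0.81 = 487^0.81 = 150.3
v^0.42 = 17800^0.42 = 60.98
g^-0.22 = 1.31^-0.22 = 0.9423
D_tc = 1.59 × 150.3 × 60.98 × 0.9423 = 13730 m
D_f = 1.27 × 13730 = 17437 m
     = 17.44 km

D_f ≈ 17.4 km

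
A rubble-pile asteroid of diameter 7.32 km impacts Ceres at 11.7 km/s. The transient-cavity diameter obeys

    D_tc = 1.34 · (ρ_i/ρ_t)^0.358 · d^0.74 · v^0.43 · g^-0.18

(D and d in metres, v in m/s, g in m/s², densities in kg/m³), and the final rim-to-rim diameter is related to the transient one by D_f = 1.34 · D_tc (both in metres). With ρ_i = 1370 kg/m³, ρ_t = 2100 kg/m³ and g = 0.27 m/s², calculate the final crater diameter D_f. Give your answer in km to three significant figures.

In SI: d = 7320 m, v = 11700 m/s.
(ρ_i/ρ_t)^0.358 = (1370/2100)^0.358 = 0.8582
d^0.74 = 7320^0.74 = 724.0
v^0.43 = 11700^0.43 = 56.15
g^-0.18 = 0.27^-0.18 = 1.266
D_tc = 1.34 × 0.8582 × 724.0 × 56.15 × 1.266 = 59190 m
D_f = 1.34 × 59190 = 79315 m
     = 79.31 km

D_f ≈ 79.3 km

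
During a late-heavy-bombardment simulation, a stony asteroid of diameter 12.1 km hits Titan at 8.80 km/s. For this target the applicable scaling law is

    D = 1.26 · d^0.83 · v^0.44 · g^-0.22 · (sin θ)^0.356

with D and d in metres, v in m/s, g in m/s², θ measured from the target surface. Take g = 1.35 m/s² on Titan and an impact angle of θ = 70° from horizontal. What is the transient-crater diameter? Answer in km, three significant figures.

D ≈ 154 km

In SI units: d = 12100 m, v = 8800 m/s.
d^0.83 = 12100^0.83 = 2447
v^0.44 = 8800^0.44 = 54.40
g^-0.22 = 1.35^-0.22 = 0.9361
(sin 70°)^0.356 = 0.9397^0.356 = 0.9781
D = 1.26 × 2447 × 54.40 × 0.9361 × 0.9781 = 1.536 × 10^5 m
   = 153.6 km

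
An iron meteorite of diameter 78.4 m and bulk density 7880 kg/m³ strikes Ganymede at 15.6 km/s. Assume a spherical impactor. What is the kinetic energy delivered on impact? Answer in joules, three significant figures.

v = 15600 m/s.
Mass m = (π/6) ρ d³ = (π/6) × 7880 × (78.4)³ = 1.988 × 10^9 kg
E = ½ m v² = 0.5 × 1.988 × 10^9 × (15600)² = 2.419 × 10^17 J

E ≈ 2.42 × 10^17 J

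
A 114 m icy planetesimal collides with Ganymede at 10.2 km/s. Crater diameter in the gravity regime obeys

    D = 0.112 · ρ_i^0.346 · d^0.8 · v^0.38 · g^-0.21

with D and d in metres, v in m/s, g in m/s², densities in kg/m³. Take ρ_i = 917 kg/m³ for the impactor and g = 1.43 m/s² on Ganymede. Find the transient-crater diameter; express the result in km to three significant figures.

D ≈ 1.62 km

In SI units: v = 10200 m/s.
ρ_i^0.346 = 917^0.346 = 10.59
d^0.8 = 114^0.8 = 44.21
v^0.38 = 10200^0.38 = 33.36
g^-0.21 = 1.43^-0.21 = 0.9276
D = 0.112 × 10.59 × 44.21 × 33.36 × 0.9276 = 1623 m
   = 1.623 km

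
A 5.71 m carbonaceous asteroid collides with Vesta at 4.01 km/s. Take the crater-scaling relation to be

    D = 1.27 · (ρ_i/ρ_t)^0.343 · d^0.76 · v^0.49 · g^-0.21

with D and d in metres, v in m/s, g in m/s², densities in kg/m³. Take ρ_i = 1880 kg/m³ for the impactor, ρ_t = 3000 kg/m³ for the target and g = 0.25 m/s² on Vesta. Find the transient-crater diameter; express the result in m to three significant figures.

D ≈ 317 m

In SI units: v = 4010 m/s.
(ρ_i/ρ_t)^0.343 = (1880/3000)^0.343 = 0.8519
d^0.76 = 5.71^0.76 = 3.759
v^0.49 = 4010^0.49 = 58.28
g^-0.21 = 0.25^-0.21 = 1.338
D = 1.27 × 0.8519 × 3.759 × 58.28 × 1.338 = 317.1 m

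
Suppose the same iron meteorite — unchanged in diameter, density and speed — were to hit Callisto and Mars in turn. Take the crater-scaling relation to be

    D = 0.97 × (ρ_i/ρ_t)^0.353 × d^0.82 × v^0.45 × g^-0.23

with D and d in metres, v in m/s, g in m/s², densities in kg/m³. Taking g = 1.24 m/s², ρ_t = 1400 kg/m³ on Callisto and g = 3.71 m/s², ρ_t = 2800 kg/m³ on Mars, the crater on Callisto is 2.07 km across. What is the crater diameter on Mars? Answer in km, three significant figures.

The impactor-only factors (d, v, ρ_i) cancel in the ratio, leaving D_Mars/D_Callisto = (g_Mars/g_Callisto)^-0.23 · (ρ_t,Callisto/ρ_t,Mars)^0.353.
(3.71/1.24)^-0.23 = 2.992^-0.23 = 0.7772
(1400/2800)^0.353 = 0.5000^0.353 = 0.7830
Ratio = 0.7772 × 0.7830 = 0.6085
D_Mars = 0.6085 × 2.07 km = 1.26 km

D ≈ 1.26 km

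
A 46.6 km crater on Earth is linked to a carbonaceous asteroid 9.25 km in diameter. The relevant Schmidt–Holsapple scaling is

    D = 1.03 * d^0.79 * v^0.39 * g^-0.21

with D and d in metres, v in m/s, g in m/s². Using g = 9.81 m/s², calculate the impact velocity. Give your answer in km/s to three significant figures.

v ≈ 27.4 km/s

Rearranging for v: v = [D / (1.03 · 9250^0.79 · 9.81^-0.21)]^(1/0.39).
D = 46600 m.
9250^0.79 = 1359
9.81^-0.21 = 0.6191
Denominator = 1.03 × 1359 × 0.6191 = 866.6
D / 866.6 = 46600 / 866.6 = 53.77
v = 53.77^(1/0.39) = 53.77^2.5641 = 27370 m/s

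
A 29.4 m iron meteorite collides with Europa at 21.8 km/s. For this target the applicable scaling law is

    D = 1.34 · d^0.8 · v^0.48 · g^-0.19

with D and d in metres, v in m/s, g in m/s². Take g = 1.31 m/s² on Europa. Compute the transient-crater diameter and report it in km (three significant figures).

D ≈ 2.30 km

In SI units: v = 21800 m/s.
d^0.8 = 29.4^0.8 = 14.95
v^0.48 = 21800^0.48 = 120.9
g^-0.19 = 1.31^-0.19 = 0.9500
D = 1.34 × 14.95 × 120.9 × 0.9500 = 2301 m
   = 2.301 km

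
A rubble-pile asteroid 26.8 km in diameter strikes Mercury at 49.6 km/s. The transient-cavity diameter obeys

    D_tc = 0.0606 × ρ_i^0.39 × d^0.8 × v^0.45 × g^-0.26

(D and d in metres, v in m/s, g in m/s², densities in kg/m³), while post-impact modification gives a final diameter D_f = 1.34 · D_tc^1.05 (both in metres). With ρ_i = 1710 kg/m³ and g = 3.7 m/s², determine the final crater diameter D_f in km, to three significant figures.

D_f ≈ 903 km

In SI: d = 26800 m, v = 49600 m/s.
ρ_i^0.39 = 1710^0.39 = 18.23
d^0.8 = 26800^0.8 = 3487
v^0.45 = 49600^0.45 = 129.7
g^-0.26 = 3.7^-0.26 = 0.7117
D_tc = 0.0606 × 18.23 × 3487 × 129.7 × 0.7117 = 3.556 × 10^5 m
D_f = 1.34 × (3.556 × 10^5)^1.05 = 9.028 × 10^5 m
     = 902.8 km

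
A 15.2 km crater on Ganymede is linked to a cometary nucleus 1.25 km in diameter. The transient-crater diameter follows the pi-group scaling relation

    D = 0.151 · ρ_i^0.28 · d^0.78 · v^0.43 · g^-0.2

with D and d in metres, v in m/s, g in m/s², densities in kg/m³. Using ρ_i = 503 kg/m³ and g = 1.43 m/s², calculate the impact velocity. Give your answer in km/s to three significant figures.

Rearranging for v: v = [D / (0.151 · 503^0.28 · 1250^0.78 · 1.43^-0.2)]^(1/0.43).
D = 15200 m.
503^0.28 = 5.707
1250^0.78 = 260.4
1.43^-0.2 = 0.9310
Denominator = 0.151 × 5.707 × 260.4 × 0.9310 = 208.9
D / 208.9 = 15200 / 208.9 = 72.76
v = 72.76^(1/0.43) = 72.76^2.3256 = 21380 m/s

v ≈ 21.4 km/s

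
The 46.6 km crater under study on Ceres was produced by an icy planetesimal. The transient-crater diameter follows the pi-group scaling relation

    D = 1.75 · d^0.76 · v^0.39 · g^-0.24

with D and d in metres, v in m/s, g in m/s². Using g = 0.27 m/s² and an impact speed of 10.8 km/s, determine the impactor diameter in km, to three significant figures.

Rearranging for d: d = [D / (1.75 · 10800^0.39 · 0.27^-0.24)]^(1/0.76).
D = 46600 m.
10800^0.39 = 37.41
0.27^-0.24 = 1.369
Denominator = 1.75 × 37.41 × 1.369 = 89.63
D / 89.63 = 46600 / 89.63 = 519.9
d = 519.9^(1/0.76) = 519.9^1.3158 = 3746 m

d ≈ 3.75 km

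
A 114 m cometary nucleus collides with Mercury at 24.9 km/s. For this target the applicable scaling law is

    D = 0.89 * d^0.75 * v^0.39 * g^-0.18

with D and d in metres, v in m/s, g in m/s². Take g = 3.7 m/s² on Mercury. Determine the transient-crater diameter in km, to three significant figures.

D ≈ 1.27 km

In SI units: v = 24900 m/s.
d^0.75 = 114^0.75 = 34.89
v^0.39 = 24900^0.39 = 51.82
g^-0.18 = 3.7^-0.18 = 0.7902
D = 0.89 × 34.89 × 51.82 × 0.7902 = 1272 m
   = 1.272 km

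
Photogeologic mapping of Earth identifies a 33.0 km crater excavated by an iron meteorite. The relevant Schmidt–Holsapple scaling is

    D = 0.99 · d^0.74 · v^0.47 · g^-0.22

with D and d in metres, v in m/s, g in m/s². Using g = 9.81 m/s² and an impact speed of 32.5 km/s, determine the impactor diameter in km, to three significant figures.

d ≈ 3.48 km

Rearranging for d: d = [D / (0.99 · 32500^0.47 · 9.81^-0.22)]^(1/0.74).
D = 33000 m.
32500^0.47 = 132.0
9.81^-0.22 = 0.6051
Denominator = 0.99 × 132.0 × 0.6051 = 79.07
D / 79.07 = 33000 / 79.07 = 417.4
d = 417.4^(1/0.74) = 417.4^1.3514 = 3479 m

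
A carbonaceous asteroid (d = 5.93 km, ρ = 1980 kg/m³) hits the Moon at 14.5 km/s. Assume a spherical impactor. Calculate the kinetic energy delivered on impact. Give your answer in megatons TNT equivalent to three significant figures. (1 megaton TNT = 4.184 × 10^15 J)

E ≈ 5.43 × 10^6 Mt TNT

d = 5930 m; v = 14500 m/s.
Mass m = (π/6) ρ d³ = (π/6) × 1980 × (5930)³ = 2.162 × 10^14 kg
E = ½ m v² = 0.5 × 2.162 × 10^14 × (14500)² = 2.273 × 10^22 J
   = 2.273 × 10^22 / 4.184×10^15 = 5.433 × 10^6 Mt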